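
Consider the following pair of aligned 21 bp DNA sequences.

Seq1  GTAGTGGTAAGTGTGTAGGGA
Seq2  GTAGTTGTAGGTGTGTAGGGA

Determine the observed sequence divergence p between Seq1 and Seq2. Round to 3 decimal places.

The sequences differ at positions 6 (G/T), 10 (A/G).
There are 2 differences over 21 sites, so p = 2/21 = 0.095.

0.095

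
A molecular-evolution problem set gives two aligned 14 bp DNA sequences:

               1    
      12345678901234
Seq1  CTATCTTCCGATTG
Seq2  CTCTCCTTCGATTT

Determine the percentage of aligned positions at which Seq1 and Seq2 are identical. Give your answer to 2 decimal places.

The sequences differ at positions 3 (A/C), 6 (T/C), 8 (C/T), 14 (G/T).
10 of the 14 sites match, so the percent identity is 10/14 × 100 = 71.43%.

71.43%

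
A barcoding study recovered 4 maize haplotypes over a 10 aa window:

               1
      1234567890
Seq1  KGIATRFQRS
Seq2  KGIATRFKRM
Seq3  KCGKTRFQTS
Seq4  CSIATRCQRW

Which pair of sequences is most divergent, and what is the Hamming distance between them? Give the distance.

7

Pairwise Hamming distances:
  Seq1 vs Seq2: 2
  Seq1 vs Seq3: 4
  Seq1 vs Seq4: 4
  Seq2 vs Seq3: 6
  Seq2 vs Seq4: 5
  Seq3 vs Seq4: 7
The largest is 7, between Seq3 and Seq4.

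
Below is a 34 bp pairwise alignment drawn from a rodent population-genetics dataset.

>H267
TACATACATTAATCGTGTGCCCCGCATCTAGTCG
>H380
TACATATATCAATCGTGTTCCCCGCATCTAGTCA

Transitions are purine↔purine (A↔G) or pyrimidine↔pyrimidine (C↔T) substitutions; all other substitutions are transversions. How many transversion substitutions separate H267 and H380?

Differing sites — 7:C/T (Ti); 10:T/C (Ti); 19:G/T (Tv); 34:G/A (Ti).
Of the 4 differences, 3 transitions and 1 transversion, so the answer is 1.

1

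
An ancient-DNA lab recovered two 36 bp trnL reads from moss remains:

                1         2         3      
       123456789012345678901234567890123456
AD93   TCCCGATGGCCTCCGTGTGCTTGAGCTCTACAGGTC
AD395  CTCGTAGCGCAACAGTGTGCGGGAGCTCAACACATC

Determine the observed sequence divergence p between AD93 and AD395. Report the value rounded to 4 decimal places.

The sequences differ at positions 1 (T/C), 2 (C/T), 4 (C/G), 5 (G/T), 7 (T/G), 8 (G/C), 11 (C/A), 12 (T/A), 14 (C/A), 21 (T/G), 22 (T/G), 29 (T/A), 33 (G/C), 34 (G/A).
There are 14 differences over 36 sites, so p = 14/36 = 0.3889.

0.3889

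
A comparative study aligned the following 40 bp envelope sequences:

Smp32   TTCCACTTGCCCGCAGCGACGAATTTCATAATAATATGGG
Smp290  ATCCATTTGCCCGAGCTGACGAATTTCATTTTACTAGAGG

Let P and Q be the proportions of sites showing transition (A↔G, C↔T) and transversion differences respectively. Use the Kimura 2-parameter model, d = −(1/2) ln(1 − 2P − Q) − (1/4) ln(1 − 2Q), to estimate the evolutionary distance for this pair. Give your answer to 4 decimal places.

Mismatches occur at site 1 (T→A, transversion), site 6 (C→T, transition), site 14 (C→A, transversion), site 15 (A→G, transition), site 16 (G→C, transversion), site 17 (C→T, transition), site 30 (A→T, transversion), site 31 (A→T, transversion), site 34 (A→C, transversion), site 37 (T→G, transversion), site 38 (G→A, transition).
Of the 11 differences, 4 transitions and 7 transversions over 40 sites: P = 4/40 = 0.100000, Q = 7/40 = 0.175000.
d = −0.5·ln(0.625000) − 0.25·ln(0.650000) = −0.5·(-0.470004) − 0.25·(-0.430783) = 0.3427.

0.3427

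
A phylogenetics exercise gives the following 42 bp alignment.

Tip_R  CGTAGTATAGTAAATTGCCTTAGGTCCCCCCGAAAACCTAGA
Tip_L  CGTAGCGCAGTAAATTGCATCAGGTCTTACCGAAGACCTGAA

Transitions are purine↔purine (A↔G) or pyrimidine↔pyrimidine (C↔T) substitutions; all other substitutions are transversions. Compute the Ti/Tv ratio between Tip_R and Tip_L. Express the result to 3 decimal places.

Differing sites — 6:T/C (Ti); 7:A/G (Ti); 8:T/C (Ti); 19:C/A (Tv); 21:T/C (Ti); 27:C/T (Ti); 28:C/T (Ti); 29:C/A (Tv); 35:A/G (Ti); 40:A/G (Ti); 41:G/A (Ti).
Of the 11 differences, 9 transitions and 2 transversions, so Ti/Tv = 9/2 = 4.500.

4.500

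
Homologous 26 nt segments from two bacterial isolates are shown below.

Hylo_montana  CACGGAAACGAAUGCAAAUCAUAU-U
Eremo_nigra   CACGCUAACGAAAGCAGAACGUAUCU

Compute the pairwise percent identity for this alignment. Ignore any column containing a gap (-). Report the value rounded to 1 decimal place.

76.0%

Excluding the 1 gap column leaves 25 comparable sites.
The sequences differ at positions 5 (G/C), 6 (A/U), 13 (U/A), 17 (A/G), 19 (U/A), 21 (A/G).
19 of the 25 comparable sites match, so the percent identity is 19/25 × 100 = 76.0%.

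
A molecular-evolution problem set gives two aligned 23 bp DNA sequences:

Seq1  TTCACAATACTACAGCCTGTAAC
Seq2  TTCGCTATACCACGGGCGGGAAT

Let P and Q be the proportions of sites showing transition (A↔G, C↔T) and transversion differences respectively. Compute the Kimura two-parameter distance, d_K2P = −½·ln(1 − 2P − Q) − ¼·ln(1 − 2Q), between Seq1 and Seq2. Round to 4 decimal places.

Mismatches occur at site 4 (A/G, transition), site 6 (A/T, transversion), site 11 (T/C, transition), site 14 (A/G, transition), site 16 (C/G, transversion), site 18 (T/G, transversion), site 20 (T/G, transversion), site 23 (C/T, transition).
Of the 8 differences, 4 transitions and 4 transversions over 23 sites: P = 4/23 = 0.173913, Q = 4/23 = 0.173913.
d = −0.5·ln(0.478261) − 0.25·ln(0.652174) = −0.5·(-0.737599) − 0.25·(-0.427444) = 0.4757.

0.4757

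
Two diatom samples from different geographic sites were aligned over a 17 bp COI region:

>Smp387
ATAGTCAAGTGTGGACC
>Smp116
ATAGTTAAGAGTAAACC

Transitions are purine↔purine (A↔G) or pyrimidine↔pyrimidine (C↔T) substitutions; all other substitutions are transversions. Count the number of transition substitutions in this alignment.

3

Differing sites — 6:C/T (Ti); 10:T/A (Tv); 13:G/A (Ti); 14:G/A (Ti).
Of the 4 differences, 3 transitions and 1 transversion, so the answer is 3.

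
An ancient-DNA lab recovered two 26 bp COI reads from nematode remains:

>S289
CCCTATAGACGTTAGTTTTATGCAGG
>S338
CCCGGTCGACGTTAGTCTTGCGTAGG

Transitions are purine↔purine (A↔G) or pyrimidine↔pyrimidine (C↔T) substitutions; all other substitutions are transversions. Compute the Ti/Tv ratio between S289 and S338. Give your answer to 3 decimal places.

2.500

Mismatches occur at site 4 (T↔G, transversion), site 5 (A↔G, transition), site 7 (A↔C, transversion), site 17 (T↔C, transition), site 20 (A↔G, transition), site 21 (T↔C, transition), site 23 (C↔T, transition).
Of the 7 differences, 5 transitions and 2 transversions, so Ti/Tv = 5/2 = 2.500.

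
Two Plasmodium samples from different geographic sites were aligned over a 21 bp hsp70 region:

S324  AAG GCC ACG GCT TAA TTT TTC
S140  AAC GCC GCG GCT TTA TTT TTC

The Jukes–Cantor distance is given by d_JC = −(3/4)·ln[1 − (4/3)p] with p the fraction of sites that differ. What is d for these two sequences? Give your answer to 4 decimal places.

0.1585

Mismatches occur at site 3 (G/C), site 7 (A/G), site 14 (A/T).
p = 3/21 = 0.142857.
d = −0.75 · ln(1 − (4/3)·0.142857) = −0.75 · ln(0.809524) = −0.75 · (-0.211309) = 0.1585.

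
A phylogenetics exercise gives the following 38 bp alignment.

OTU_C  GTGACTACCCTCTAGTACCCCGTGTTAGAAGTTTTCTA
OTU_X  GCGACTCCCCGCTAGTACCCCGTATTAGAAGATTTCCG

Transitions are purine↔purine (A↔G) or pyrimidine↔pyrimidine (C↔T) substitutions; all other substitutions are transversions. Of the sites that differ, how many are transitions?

Mismatches occur at site 2 (T/C, transition), site 7 (A/C, transversion), site 11 (T/G, transversion), site 24 (G/A, transition), site 32 (T/A, transversion), site 37 (T/C, transition), site 38 (A/G, transition).
Of the 7 differences, 4 transitions and 3 transversions, so the answer is 4.

4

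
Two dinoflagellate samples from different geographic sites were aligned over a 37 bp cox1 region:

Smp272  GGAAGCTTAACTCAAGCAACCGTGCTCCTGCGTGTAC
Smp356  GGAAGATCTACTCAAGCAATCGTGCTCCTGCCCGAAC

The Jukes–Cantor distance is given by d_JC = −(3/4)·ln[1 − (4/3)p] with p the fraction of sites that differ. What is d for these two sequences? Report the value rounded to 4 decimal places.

The sequences differ at positions 6 (C/A), 8 (T/C), 9 (A/T), 20 (C/T), 32 (G/C), 33 (T/C), 35 (T/A).
p = 7/37 = 0.189189.
d = −0.75 · ln(1 − (4/3)·0.189189) = −0.75 · ln(0.747748) = −0.75 · (-0.290689) = 0.2180.

0.2180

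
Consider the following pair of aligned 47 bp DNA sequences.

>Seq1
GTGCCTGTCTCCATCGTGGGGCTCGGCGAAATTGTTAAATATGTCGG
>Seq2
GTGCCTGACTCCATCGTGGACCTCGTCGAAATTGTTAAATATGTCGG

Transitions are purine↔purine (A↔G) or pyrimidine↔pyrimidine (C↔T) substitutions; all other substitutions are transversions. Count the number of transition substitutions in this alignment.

Differing sites — 8:T/A (Tv); 20:G/A (Ti); 21:G/C (Tv); 26:G/T (Tv).
Of the 4 differences, 1 transition and 3 transversions, so the answer is 1.

1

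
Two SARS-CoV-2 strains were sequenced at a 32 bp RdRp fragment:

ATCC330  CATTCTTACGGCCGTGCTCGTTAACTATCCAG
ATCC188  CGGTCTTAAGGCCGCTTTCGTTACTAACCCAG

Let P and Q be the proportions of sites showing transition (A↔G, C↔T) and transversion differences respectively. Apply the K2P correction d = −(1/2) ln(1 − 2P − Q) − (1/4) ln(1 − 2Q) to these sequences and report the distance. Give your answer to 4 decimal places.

Mismatches occur at site 2 (A↔G, transition), site 3 (T↔G, transversion), site 9 (C↔A, transversion), site 15 (T↔C, transition), site 16 (G↔T, transversion), site 17 (C↔T, transition), site 24 (A↔C, transversion), site 25 (C↔T, transition), site 26 (T↔A, transversion), site 28 (T↔C, transition).
Of the 10 differences, 5 transitions and 5 transversions over 32 sites: P = 5/32 = 0.156250, Q = 5/32 = 0.156250.
d = −0.5·ln(0.531250) − 0.25·ln(0.687500) = −0.5·(-0.632523) − 0.25·(-0.374693) = 0.4099.

0.4099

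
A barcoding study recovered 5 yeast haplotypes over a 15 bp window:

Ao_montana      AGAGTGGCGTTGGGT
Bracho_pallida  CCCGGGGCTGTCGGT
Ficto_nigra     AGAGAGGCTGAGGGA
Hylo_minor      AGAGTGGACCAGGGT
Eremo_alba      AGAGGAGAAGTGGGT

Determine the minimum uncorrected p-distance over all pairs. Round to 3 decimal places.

0.267

Pairwise Hamming distances:
  Ao_montana vs Bracho_pallida: 7
  Ao_montana vs Ficto_nigra: 5
  Ao_montana vs Hylo_minor: 4
  Ao_montana vs Eremo_alba: 5
  Bracho_pallida vs Ficto_nigra: 7
  Bracho_pallida vs Hylo_minor: 9
  Bracho_pallida vs Eremo_alba: 7
  Ficto_nigra vs Hylo_minor: 5
  Ficto_nigra vs Eremo_alba: 6
  Hylo_minor vs Eremo_alba: 5
The smallest is 4 mismatches, between Ao_montana and Hylo_minor; p = 4/15 = 0.267.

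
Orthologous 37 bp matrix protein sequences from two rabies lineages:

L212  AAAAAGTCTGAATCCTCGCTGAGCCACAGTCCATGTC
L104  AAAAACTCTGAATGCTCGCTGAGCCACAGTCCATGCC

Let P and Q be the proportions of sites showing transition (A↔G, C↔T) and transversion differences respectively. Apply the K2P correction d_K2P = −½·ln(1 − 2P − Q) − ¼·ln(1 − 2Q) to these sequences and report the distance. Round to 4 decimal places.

0.0858

The sequences differ at positions 6 (G/C, transversion), 14 (C/G, transversion), 36 (T/C, transition).
Of the 3 differences, 1 transition and 2 transversions over 37 sites: P = 1/37 = 0.027027, Q = 2/37 = 0.054054.
d = −0.5·ln(0.891892) − 0.25·ln(0.891892) = −0.5·(-0.114410) − 0.25·(-0.114410) = 0.0858.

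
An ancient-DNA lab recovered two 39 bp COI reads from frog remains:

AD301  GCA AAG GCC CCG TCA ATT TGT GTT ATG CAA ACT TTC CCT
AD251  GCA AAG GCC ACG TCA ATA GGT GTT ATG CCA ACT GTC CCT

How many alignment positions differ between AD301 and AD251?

5

The sequences differ at positions 10 (C/A), 18 (T/A), 19 (T/G), 29 (A/C), 34 (T/G).
That gives 5 mismatches out of 39 aligned sites, so the Hamming distance is 5.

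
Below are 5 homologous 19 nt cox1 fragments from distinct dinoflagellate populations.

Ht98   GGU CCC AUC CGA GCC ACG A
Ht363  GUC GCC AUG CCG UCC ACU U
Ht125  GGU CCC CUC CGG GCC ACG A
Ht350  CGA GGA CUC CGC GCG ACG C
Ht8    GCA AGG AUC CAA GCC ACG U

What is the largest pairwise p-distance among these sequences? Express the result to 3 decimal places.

Pairwise Hamming distances:
  Ht98 vs Ht363: 9
  Ht98 vs Ht125: 2
  Ht98 vs Ht350: 9
  Ht98 vs Ht8: 7
  Ht363 vs Ht125: 9
  Ht363 vs Ht350: 13
  Ht363 vs Ht8: 10
  Ht125 vs Ht350: 8
  Ht125 vs Ht8: 9
  Ht350 vs Ht8: 9
The largest is 13 mismatches, between Ht363 and Ht350; p = 13/19 = 0.684.

0.684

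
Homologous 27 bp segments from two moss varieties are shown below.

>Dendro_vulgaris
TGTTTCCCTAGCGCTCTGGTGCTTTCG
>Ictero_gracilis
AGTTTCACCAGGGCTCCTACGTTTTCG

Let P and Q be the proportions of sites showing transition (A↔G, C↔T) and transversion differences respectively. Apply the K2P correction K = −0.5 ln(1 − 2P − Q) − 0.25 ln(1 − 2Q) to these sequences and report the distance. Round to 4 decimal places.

The sequences differ at positions 1 (T/A, transversion), 7 (C/A, transversion), 9 (T/C, transition), 12 (C/G, transversion), 17 (T/C, transition), 18 (G/T, transversion), 19 (G/A, transition), 20 (T/C, transition), 22 (C/T, transition).
Of the 9 differences, 5 transitions and 4 transversions over 27 sites: P = 5/27 = 0.185185, Q = 4/27 = 0.148148.
d = −0.5·ln(0.481482) − 0.25·ln(0.703704) = −0.5·(-0.730886) − 0.25·(-0.351397) = 0.4533.

0.4533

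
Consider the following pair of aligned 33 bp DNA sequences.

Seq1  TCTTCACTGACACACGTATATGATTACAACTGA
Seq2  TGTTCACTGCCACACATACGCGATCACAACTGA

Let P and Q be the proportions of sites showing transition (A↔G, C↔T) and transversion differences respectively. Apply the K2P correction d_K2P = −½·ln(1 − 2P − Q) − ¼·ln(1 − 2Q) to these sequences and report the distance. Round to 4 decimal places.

Differing sites — 2:C/G (Tv); 10:A/C (Tv); 16:G/A (Ti); 19:T/C (Ti); 20:A/G (Ti); 21:T/C (Ti); 25:T/C (Ti).
Of the 7 differences, 5 transitions and 2 transversions over 33 sites: P = 5/33 = 0.151515, Q = 2/33 = 0.060606.
d = −0.5·ln(0.636364) − 0.25·ln(0.878788) = −0.5·(-0.451985) − 0.25·(-0.129212) = 0.2583.

0.2583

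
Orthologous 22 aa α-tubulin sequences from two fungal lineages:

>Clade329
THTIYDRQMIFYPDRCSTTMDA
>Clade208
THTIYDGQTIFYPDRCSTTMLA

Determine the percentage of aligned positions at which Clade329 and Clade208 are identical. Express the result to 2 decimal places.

86.36%

Differing sites — 7:R/G; 9:M/T; 21:D/L.
19 of the 22 sites match, so the percent identity is 19/22 × 100 = 86.36%.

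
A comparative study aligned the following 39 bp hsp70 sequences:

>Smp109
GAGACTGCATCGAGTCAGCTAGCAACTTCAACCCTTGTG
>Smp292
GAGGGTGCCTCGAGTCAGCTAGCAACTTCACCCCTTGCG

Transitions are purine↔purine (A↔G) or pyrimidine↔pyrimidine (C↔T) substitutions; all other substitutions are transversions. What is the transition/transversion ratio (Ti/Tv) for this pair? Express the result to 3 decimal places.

Mismatches occur at site 4 (A/G, transition), site 5 (C/G, transversion), site 9 (A/C, transversion), site 31 (A/C, transversion), site 38 (T/C, transition).
Of the 5 differences, 2 transitions and 3 transversions, so Ti/Tv = 2/3 = 0.667.

0.667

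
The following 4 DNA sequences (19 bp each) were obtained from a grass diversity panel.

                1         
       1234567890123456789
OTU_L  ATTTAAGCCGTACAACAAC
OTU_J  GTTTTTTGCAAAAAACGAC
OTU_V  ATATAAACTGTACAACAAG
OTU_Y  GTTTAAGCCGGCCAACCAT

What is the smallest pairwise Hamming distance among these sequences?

Pairwise Hamming distances:
  OTU_L vs OTU_J: 9
  OTU_L vs OTU_V: 4
  OTU_L vs OTU_Y: 5
  OTU_J vs OTU_V: 12
  OTU_J vs OTU_Y: 10
  OTU_V vs OTU_Y: 8
The smallest is 4, between OTU_L and OTU_V.

4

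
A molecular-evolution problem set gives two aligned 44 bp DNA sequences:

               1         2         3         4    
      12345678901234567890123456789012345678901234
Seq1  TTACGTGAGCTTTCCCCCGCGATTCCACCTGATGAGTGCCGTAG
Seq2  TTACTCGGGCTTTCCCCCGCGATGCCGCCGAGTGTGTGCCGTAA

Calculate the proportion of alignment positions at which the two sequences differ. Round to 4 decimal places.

Mismatches occur at site 5 (G↔T), site 6 (T↔C), site 8 (A↔G), site 24 (T↔G), site 27 (A↔G), site 30 (T↔G), site 31 (G↔A), site 32 (A↔G), site 35 (A↔T), site 44 (G↔A).
There are 10 differences over 44 sites, so p = 10/44 = 0.2273.

0.2273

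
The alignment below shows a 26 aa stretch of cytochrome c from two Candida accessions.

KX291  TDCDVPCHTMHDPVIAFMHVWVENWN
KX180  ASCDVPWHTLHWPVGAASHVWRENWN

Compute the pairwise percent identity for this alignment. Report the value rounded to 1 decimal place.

Mismatches occur at site 1 (T→A), site 2 (D→S), site 7 (C→W), site 10 (M→L), site 12 (D→W), site 15 (I→G), site 17 (F→A), site 18 (M→S), site 22 (V→R).
17 of the 26 sites match, so the percent identity is 17/26 × 100 = 65.4%.

65.4%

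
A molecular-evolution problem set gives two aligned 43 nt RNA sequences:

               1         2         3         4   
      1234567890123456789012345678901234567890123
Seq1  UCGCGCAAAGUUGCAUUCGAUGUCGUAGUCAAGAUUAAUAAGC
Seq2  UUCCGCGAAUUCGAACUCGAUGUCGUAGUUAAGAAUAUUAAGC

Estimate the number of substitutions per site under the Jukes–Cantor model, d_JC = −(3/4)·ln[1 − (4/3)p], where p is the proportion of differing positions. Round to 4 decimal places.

The sequences differ at positions 2 (C/U), 3 (G/C), 7 (A/G), 10 (G/U), 12 (U/C), 14 (C/A), 16 (U/C), 30 (C/U), 35 (U/A), 38 (A/U).
p = 10/43 = 0.232558.
d = −0.75 · ln(1 − (4/3)·0.232558) = −0.75 · ln(0.689923) = −0.75 · (-0.371175) = 0.2784.

0.2784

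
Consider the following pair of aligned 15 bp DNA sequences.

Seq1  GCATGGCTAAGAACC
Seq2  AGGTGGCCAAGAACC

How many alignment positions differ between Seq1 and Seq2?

4

The sequences differ at positions 1 (G/A), 2 (C/G), 3 (A/G), 8 (T/C).
That gives 4 mismatches out of 15 aligned sites, so the Hamming distance is 4.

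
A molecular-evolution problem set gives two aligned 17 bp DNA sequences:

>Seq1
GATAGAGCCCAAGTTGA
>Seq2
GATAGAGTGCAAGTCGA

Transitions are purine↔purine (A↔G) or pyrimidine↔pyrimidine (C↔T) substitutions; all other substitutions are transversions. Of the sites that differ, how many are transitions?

The sequences differ at positions 8 (C/T, transition), 9 (C/G, transversion), 15 (T/C, transition).
Of the 3 differences, 2 transitions and 1 transversion, so the answer is 2.

2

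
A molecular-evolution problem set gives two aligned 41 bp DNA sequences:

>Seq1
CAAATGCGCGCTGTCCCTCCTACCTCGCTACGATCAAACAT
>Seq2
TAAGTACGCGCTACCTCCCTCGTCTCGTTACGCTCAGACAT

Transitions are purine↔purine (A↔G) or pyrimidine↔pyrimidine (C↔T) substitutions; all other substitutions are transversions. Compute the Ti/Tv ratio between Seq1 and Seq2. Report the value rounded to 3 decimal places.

13.000

Differing sites — 1:C/T (Ti); 4:A/G (Ti); 6:G/A (Ti); 13:G/A (Ti); 14:T/C (Ti); 16:C/T (Ti); 18:T/C (Ti); 20:C/T (Ti); 21:T/C (Ti); 22:A/G (Ti); 23:C/T (Ti); 28:C/T (Ti); 33:A/C (Tv); 37:A/G (Ti).
Of the 14 differences, 13 transitions and 1 transversion, so Ti/Tv = 13/1 = 13.000.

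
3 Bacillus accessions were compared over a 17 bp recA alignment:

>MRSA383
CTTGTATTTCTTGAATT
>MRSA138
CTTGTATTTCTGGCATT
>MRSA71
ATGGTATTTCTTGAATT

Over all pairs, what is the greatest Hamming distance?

Pairwise Hamming distances:
  MRSA383 vs MRSA138: 2
  MRSA383 vs MRSA71: 2
  MRSA138 vs MRSA71: 4
The largest is 4, between MRSA138 and MRSA71.

4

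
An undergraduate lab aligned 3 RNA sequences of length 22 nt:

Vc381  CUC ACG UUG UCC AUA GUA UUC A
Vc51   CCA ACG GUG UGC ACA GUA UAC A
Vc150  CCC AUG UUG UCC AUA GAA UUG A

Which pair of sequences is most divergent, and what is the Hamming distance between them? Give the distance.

8

Pairwise Hamming distances:
  Vc381 vs Vc51: 6
  Vc381 vs Vc150: 4
  Vc51 vs Vc150: 8
The largest is 8, between Vc51 and Vc150.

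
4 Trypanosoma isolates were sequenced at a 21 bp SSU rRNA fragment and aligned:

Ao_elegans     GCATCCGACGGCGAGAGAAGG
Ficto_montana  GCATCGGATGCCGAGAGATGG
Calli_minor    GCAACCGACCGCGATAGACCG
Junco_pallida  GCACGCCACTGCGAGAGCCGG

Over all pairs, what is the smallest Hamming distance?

4

Pairwise Hamming distances:
  Ao_elegans vs Ficto_montana: 4
  Ao_elegans vs Calli_minor: 5
  Ao_elegans vs Junco_pallida: 6
  Ficto_montana vs Calli_minor: 8
  Ficto_montana vs Junco_pallida: 9
  Calli_minor vs Junco_pallida: 7
The smallest is 4, between Ao_elegans and Ficto_montana.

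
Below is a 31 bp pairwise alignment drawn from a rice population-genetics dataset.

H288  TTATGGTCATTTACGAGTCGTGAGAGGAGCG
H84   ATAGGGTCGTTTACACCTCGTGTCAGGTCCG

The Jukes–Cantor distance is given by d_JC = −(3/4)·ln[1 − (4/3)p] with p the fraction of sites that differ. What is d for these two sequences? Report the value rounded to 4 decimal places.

The sequences differ at positions 1 (T/A), 4 (T/G), 9 (A/G), 15 (G/A), 16 (A/C), 17 (G/C), 23 (A/T), 24 (G/C), 28 (A/T), 29 (G/C).
p = 10/31 = 0.322581.
d = −0.75 · ln(1 − (4/3)·0.322581) = −0.75 · ln(0.569892) = −0.75 · (-0.562308) = 0.4217.

0.4217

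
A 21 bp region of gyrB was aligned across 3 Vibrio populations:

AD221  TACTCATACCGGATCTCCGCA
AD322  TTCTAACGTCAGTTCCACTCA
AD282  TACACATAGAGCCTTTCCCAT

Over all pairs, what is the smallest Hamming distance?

Pairwise Hamming distances:
  AD221 vs AD322: 10
  AD221 vs AD282: 9
  AD322 vs AD282: 16
The smallest is 9, between AD221 and AD282.

9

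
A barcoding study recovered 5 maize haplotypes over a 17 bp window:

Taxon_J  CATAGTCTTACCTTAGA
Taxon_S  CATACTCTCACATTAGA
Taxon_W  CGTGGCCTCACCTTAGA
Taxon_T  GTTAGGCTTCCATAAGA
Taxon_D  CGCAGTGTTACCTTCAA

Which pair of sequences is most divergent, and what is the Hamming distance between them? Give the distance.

10

Pairwise Hamming distances:
  Taxon_J vs Taxon_S: 3
  Taxon_J vs Taxon_W: 4
  Taxon_J vs Taxon_T: 6
  Taxon_J vs Taxon_D: 5
  Taxon_S vs Taxon_W: 5
  Taxon_S vs Taxon_T: 7
  Taxon_S vs Taxon_D: 8
  Taxon_W vs Taxon_T: 8
  Taxon_W vs Taxon_D: 7
  Taxon_T vs Taxon_D: 10
The largest is 10, between Taxon_T and Taxon_D.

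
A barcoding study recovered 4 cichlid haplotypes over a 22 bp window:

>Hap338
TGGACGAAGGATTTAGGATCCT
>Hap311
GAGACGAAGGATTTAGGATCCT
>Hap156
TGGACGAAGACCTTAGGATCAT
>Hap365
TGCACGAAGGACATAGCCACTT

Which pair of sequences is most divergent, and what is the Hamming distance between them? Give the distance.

Pairwise Hamming distances:
  Hap338 vs Hap311: 2
  Hap338 vs Hap156: 4
  Hap338 vs Hap365: 7
  Hap311 vs Hap156: 6
  Hap311 vs Hap365: 9
  Hap156 vs Hap365: 8
The largest is 9, between Hap311 and Hap365.

9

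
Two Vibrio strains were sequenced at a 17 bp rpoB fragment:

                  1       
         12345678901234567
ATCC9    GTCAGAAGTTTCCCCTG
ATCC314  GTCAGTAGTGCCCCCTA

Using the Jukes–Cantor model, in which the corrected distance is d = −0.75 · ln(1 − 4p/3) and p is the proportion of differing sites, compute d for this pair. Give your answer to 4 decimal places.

0.2824

Differing sites — 6:A/T; 10:T/G; 11:T/C; 17:G/A.
p = 4/17 = 0.235294.
d = −0.75 · ln(1 − (4/3)·0.235294) = −0.75 · ln(0.686275) = −0.75 · (-0.376477) = 0.2824.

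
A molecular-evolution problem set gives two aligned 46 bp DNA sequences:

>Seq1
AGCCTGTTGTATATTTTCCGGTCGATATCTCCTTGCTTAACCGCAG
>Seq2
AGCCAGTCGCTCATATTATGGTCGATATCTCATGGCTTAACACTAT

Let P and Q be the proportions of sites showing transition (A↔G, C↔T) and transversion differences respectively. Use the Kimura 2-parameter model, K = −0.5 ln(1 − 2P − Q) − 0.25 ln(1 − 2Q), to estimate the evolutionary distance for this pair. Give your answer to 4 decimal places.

0.3905

The sequences differ at positions 5 (T/A, transversion), 8 (T/C, transition), 10 (T/C, transition), 11 (A/T, transversion), 12 (T/C, transition), 15 (T/A, transversion), 18 (C/A, transversion), 19 (C/T, transition), 32 (C/A, transversion), 34 (T/G, transversion), 42 (C/A, transversion), 43 (G/C, transversion), 44 (C/T, transition), 46 (G/T, transversion).
Of the 14 differences, 5 transitions and 9 transversions over 46 sites: P = 5/46 = 0.108696, Q = 9/46 = 0.195652.
d = −0.5·ln(0.586956) − 0.25·ln(0.608696) = −0.5·(-0.532805) − 0.25·(-0.496436) = 0.3905.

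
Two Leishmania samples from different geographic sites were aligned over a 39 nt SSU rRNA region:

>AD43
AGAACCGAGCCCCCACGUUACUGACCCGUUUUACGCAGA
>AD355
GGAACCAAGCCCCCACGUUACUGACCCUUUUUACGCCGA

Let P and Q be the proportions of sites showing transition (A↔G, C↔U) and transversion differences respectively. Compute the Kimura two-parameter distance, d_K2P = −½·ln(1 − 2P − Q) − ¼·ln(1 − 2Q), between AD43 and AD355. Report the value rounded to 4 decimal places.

0.1106

Differing sites — 1:A/G (Ti); 7:G/A (Ti); 28:G/U (Tv); 37:A/C (Tv).
Of the 4 differences, 2 transitions and 2 transversions over 39 sites: P = 2/39 = 0.051282, Q = 2/39 = 0.051282.
d = −0.5·ln(0.846154) − 0.25·ln(0.897436) = −0.5·(-0.167054) − 0.25·(-0.108213) = 0.1106.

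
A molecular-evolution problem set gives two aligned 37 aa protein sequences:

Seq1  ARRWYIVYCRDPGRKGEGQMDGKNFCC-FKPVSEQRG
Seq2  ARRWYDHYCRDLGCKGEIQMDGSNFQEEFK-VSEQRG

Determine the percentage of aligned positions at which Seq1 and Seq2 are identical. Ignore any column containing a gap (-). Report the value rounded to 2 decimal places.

Excluding the 2 gap columns leaves 35 comparable sites.
Differing sites — 6:I/D; 7:V/H; 12:P/L; 14:R/C; 18:G/I; 23:K/S; 26:C/Q; 27:C/E.
27 of the 35 comparable sites match, so the percent identity is 27/35 × 100 = 77.14%.

77.14%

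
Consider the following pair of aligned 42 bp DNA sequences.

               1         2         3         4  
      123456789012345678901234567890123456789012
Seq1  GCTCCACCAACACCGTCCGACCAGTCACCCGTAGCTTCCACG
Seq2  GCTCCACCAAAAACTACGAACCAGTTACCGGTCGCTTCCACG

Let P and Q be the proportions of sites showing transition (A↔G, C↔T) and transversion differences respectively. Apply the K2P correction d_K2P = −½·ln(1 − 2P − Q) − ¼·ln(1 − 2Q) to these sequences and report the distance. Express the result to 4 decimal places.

The sequences differ at positions 11 (C/A, transversion), 13 (C/A, transversion), 15 (G/T, transversion), 16 (T/A, transversion), 18 (C/G, transversion), 19 (G/A, transition), 26 (C/T, transition), 30 (C/G, transversion), 33 (A/C, transversion).
Of the 9 differences, 2 transitions and 7 transversions over 42 sites: P = 2/42 = 0.047619, Q = 7/42 = 0.166667.
d = −0.5·ln(0.738095) − 0.25·ln(0.666666) = −0.5·(-0.303683) − 0.25·(-0.405466) = 0.2532.

0.2532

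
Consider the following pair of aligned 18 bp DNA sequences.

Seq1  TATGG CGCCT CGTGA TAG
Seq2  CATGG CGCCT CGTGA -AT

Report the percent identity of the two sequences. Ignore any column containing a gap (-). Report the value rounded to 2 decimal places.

Excluding the 1 gap column leaves 17 comparable sites.
Differing sites — 1:T/C; 18:G/T.
15 of the 17 comparable sites match, so the percent identity is 15/17 × 100 = 88.24%.

88.24%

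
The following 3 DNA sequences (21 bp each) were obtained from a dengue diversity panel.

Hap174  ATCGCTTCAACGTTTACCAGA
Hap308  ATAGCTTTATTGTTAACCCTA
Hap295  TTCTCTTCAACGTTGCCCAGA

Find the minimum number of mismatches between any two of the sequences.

4

Pairwise Hamming distances:
  Hap174 vs Hap308: 7
  Hap174 vs Hap295: 4
  Hap308 vs Hap295: 10
The smallest is 4, between Hap174 and Hap295.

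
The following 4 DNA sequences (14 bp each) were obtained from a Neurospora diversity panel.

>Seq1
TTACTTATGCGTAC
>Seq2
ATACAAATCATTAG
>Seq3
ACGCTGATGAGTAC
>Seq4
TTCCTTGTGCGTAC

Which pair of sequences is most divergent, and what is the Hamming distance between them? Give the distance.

9

Pairwise Hamming distances:
  Seq1 vs Seq2: 7
  Seq1 vs Seq3: 5
  Seq1 vs Seq4: 2
  Seq2 vs Seq3: 7
  Seq2 vs Seq4: 9
  Seq3 vs Seq4: 6
The largest is 9, between Seq2 and Seq4.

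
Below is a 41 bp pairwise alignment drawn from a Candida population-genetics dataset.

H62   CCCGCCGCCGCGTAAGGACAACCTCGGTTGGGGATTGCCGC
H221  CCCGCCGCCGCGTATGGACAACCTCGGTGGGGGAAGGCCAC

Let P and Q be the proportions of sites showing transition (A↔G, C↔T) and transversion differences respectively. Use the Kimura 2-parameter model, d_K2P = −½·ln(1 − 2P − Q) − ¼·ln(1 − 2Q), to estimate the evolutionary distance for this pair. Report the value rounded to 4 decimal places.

Differing sites — 15:A/T (Tv); 29:T/G (Tv); 35:T/A (Tv); 36:T/G (Tv); 40:G/A (Ti).
Of the 5 differences, 1 transition and 4 transversions over 41 sites: P = 1/41 = 0.024390, Q = 4/41 = 0.097561.
d = −0.5·ln(0.853659) − 0.25·ln(0.804878) = −0.5·(-0.158223) − 0.25·(-0.217065) = 0.1334.

0.1334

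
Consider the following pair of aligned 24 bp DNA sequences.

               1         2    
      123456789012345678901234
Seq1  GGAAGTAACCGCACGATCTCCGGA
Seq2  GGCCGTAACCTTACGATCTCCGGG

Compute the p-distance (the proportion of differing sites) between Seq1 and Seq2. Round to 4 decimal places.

0.2083

The sequences differ at positions 3 (A/C), 4 (A/C), 11 (G/T), 12 (C/T), 24 (A/G).
There are 5 differences over 24 sites, so p = 5/24 = 0.2083.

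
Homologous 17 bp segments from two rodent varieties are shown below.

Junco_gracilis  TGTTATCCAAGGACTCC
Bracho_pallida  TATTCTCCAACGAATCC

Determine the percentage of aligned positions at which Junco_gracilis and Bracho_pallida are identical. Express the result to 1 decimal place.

The sequences differ at positions 2 (G/A), 5 (A/C), 11 (G/C), 14 (C/A).
13 of the 17 sites match, so the percent identity is 13/17 × 100 = 76.5%.

76.5%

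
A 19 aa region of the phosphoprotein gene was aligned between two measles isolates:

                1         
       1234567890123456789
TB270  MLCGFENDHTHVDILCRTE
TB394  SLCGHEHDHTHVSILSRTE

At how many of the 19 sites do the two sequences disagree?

5

Differing sites — 1:M/S; 5:F/H; 7:N/H; 13:D/S; 16:C/S.
That gives 5 mismatches out of 19 aligned sites, so the Hamming distance is 5.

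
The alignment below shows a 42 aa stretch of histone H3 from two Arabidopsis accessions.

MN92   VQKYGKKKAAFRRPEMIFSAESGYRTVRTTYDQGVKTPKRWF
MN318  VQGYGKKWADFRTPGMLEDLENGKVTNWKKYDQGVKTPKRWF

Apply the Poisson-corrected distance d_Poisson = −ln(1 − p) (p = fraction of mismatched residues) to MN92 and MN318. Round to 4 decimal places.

0.4796

The sequences differ at positions 3 (K/G), 8 (K/W), 10 (A/D), 13 (R/T), 15 (E/G), 17 (I/L), 18 (F/E), 19 (S/D), 20 (A/L), 22 (S/N), 24 (Y/K), 25 (R/V), 27 (V/N), 28 (R/W), 29 (T/K), 30 (T/K).
p = 16/42 = 0.380952.
d = −ln(1 − 0.380952) = −ln(0.619048) = 0.4796.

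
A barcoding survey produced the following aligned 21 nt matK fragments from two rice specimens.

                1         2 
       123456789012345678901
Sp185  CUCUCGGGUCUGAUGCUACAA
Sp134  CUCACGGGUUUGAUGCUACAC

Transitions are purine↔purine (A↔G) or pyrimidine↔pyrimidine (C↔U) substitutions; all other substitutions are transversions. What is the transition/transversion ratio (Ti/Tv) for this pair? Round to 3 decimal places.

0.500

The sequences differ at positions 4 (U/A, transversion), 10 (C/U, transition), 21 (A/C, transversion).
Of the 3 differences, 1 transition and 2 transversions, so Ti/Tv = 1/2 = 0.500.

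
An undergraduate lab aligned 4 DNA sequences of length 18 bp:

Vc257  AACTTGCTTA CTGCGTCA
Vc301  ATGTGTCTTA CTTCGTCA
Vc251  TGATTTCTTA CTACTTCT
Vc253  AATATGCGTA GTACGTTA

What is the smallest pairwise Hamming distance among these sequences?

5

Pairwise Hamming distances:
  Vc257 vs Vc301: 5
  Vc257 vs Vc251: 7
  Vc257 vs Vc253: 6
  Vc301 vs Vc251: 7
  Vc301 vs Vc253: 9
  Vc251 vs Vc253: 10
The smallest is 5, between Vc257 and Vc301.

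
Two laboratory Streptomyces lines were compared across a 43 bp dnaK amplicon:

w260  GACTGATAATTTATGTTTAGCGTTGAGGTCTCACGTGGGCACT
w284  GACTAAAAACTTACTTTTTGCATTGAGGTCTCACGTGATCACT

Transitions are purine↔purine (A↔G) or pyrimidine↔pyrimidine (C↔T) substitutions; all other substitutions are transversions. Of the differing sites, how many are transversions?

4

Mismatches occur at site 5 (G/A, transition), site 7 (T/A, transversion), site 10 (T/C, transition), site 14 (T/C, transition), site 15 (G/T, transversion), site 19 (A/T, transversion), site 22 (G/A, transition), site 38 (G/A, transition), site 39 (G/T, transversion).
Of the 9 differences, 5 transitions and 4 transversions, so the answer is 4.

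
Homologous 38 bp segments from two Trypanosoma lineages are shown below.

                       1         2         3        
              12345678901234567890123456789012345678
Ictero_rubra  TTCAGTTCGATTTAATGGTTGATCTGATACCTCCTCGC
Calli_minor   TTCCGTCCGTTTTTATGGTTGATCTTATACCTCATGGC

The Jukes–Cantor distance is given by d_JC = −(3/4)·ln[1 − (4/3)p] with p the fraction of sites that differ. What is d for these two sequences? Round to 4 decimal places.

0.2114

The sequences differ at positions 4 (A/C), 7 (T/C), 10 (A/T), 14 (A/T), 26 (G/T), 34 (C/A), 36 (C/G).
p = 7/38 = 0.184211.
d = −0.75 · ln(1 − (4/3)·0.184211) = −0.75 · ln(0.754385) = −0.75 · (-0.281852) = 0.2114.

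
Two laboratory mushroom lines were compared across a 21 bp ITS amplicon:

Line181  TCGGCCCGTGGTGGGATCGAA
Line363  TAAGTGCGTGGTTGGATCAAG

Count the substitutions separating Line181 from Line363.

7

The sequences differ at positions 2 (C/A), 3 (G/A), 5 (C/T), 6 (C/G), 13 (G/T), 19 (G/A), 21 (A/G).
That gives 7 mismatches out of 21 aligned sites, so the Hamming distance is 7.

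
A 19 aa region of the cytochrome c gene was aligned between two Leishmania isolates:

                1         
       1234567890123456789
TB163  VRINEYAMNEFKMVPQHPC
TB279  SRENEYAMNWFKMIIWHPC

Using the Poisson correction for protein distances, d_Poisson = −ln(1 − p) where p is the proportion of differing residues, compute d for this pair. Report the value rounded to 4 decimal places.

The sequences differ at positions 1 (V/S), 3 (I/E), 10 (E/W), 14 (V/I), 15 (P/I), 16 (Q/W).
p = 6/19 = 0.315789.
d = −ln(1 − 0.315789) = −ln(0.684211) = 0.3795.

0.3795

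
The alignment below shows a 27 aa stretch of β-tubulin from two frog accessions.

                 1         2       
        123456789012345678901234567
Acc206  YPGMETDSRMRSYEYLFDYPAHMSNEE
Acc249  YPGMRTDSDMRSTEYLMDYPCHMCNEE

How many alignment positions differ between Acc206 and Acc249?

6

Differing sites — 5:E/R; 9:R/D; 13:Y/T; 17:F/M; 21:A/C; 24:S/C.
That gives 6 mismatches out of 27 aligned sites, so the Hamming distance is 6.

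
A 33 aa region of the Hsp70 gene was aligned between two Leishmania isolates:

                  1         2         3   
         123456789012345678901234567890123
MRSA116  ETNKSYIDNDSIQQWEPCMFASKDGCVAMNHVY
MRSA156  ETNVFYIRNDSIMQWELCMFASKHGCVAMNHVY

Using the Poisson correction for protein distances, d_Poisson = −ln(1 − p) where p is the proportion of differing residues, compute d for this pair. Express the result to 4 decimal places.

0.2007

The sequences differ at positions 4 (K/V), 5 (S/F), 8 (D/R), 13 (Q/M), 17 (P/L), 24 (D/H).
p = 6/33 = 0.181818.
d = −ln(1 − 0.181818) = −ln(0.818182) = 0.2007.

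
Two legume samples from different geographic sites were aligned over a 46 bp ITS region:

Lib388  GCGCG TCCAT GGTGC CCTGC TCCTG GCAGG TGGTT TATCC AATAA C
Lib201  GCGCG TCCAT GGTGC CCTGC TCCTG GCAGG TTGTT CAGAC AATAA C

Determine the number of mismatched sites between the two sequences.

4

Differing sites — 32:G/T; 36:T/C; 38:T/G; 39:C/A.
That gives 4 mismatches out of 46 aligned sites, so the Hamming distance is 4.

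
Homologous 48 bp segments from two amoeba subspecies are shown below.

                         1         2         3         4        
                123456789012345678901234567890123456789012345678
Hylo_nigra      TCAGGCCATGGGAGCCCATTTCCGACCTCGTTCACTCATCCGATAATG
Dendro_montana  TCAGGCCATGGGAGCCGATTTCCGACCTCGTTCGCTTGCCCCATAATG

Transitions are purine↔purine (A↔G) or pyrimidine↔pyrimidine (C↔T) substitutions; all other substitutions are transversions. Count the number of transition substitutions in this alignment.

4

Differing sites — 17:C/G (Tv); 34:A/G (Ti); 37:C/T (Ti); 38:A/G (Ti); 39:T/C (Ti); 42:G/C (Tv).
Of the 6 differences, 4 transitions and 2 transversions, so the answer is 4.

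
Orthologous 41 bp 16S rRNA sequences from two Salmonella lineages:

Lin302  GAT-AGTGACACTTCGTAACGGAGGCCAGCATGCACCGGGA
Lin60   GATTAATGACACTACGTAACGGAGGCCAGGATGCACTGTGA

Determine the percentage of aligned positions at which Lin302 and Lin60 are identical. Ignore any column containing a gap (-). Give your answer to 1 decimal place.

Excluding the 1 gap column leaves 40 comparable sites.
Differing sites — 6:G/A; 14:T/A; 30:C/G; 37:C/T; 39:G/T.
35 of the 40 comparable sites match, so the percent identity is 35/40 × 100 = 87.5%.

87.5%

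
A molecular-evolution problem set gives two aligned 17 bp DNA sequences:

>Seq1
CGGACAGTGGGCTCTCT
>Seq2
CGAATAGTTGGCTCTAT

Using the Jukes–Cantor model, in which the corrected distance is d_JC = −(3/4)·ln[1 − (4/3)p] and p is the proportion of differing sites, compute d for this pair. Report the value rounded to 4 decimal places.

The sequences differ at positions 3 (G/A), 5 (C/T), 9 (G/T), 16 (C/A).
p = 4/17 = 0.235294.
d = −0.75 · ln(1 − (4/3)·0.235294) = −0.75 · ln(0.686275) = −0.75 · (-0.376477) = 0.2824.

0.2824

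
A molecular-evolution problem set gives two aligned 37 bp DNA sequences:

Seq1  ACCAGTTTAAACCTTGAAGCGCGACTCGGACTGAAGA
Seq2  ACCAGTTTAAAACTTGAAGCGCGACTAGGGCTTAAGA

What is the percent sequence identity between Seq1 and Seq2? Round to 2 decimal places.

The sequences differ at positions 12 (C/A), 27 (C/A), 30 (A/G), 33 (G/T).
33 of the 37 sites match, so the percent identity is 33/37 × 100 = 89.19%.

89.19%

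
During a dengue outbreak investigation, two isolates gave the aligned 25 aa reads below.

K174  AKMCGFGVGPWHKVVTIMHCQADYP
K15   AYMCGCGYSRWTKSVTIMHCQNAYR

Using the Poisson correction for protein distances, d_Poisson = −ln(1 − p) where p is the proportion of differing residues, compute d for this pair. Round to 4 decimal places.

The sequences differ at positions 2 (K/Y), 6 (F/C), 8 (V/Y), 9 (G/S), 10 (P/R), 12 (H/T), 14 (V/S), 22 (A/N), 23 (D/A), 25 (P/R).
p = 10/25 = 0.400000.
d = −ln(1 − 0.400000) = −ln(0.600000) = 0.5108.

0.5108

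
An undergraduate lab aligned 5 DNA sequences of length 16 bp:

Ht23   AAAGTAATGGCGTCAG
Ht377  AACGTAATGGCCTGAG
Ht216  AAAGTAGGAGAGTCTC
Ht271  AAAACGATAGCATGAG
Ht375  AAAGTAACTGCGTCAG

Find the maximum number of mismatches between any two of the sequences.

Pairwise Hamming distances:
  Ht23 vs Ht377: 3
  Ht23 vs Ht216: 6
  Ht23 vs Ht271: 6
  Ht23 vs Ht375: 2
  Ht377 vs Ht216: 9
  Ht377 vs Ht271: 6
  Ht377 vs Ht375: 5
  Ht216 vs Ht271: 10
  Ht216 vs Ht375: 6
  Ht271 vs Ht375: 7
The largest is 10, between Ht216 and Ht271.

10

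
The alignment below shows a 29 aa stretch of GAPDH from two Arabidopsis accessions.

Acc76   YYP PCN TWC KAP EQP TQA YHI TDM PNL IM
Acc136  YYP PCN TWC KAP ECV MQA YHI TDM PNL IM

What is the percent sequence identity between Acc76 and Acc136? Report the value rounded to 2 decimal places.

Mismatches occur at site 14 (Q/C), site 15 (P/V), site 16 (T/M).
26 of the 29 sites match, so the percent identity is 26/29 × 100 = 89.66%.

89.66%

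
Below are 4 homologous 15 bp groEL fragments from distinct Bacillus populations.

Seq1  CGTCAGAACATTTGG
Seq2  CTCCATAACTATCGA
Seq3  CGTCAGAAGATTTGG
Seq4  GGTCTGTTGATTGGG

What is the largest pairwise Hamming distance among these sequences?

12

Pairwise Hamming distances:
  Seq1 vs Seq2: 7
  Seq1 vs Seq3: 1
  Seq1 vs Seq4: 6
  Seq2 vs Seq3: 8
  Seq2 vs Seq4: 12
  Seq3 vs Seq4: 5
The largest is 12, between Seq2 and Seq4.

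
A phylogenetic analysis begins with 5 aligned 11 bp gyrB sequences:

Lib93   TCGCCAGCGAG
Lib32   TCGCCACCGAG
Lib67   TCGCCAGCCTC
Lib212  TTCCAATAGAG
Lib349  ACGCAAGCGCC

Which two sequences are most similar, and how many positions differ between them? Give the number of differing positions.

Pairwise Hamming distances:
  Lib93 vs Lib32: 1
  Lib93 vs Lib67: 3
  Lib93 vs Lib212: 5
  Lib93 vs Lib349: 4
  Lib32 vs Lib67: 4
  Lib32 vs Lib212: 5
  Lib32 vs Lib349: 5
  Lib67 vs Lib212: 8
  Lib67 vs Lib349: 4
  Lib212 vs Lib349: 7
The smallest is 1, between Lib93 and Lib32.

1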